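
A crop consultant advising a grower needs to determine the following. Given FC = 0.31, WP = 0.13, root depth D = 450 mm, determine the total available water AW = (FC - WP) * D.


AW = (FC - WP) * D
   = (0.31 - 0.13) * 450
   = 0.18 * 450
   = 81 mm


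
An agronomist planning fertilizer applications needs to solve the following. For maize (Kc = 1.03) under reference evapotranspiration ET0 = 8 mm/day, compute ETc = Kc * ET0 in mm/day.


ETc = Kc * ET0
    = 1.03 * 8
    = 8.24 mm/day


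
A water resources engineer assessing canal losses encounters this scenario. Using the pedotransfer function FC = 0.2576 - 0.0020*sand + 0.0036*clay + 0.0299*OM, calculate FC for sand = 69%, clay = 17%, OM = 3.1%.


FC = 0.2576 - 0.0020*69 + 0.0036*17 + 0.0299*3.1
   = 0.2576 - 0.1380 + 0.0612 + 0.0927
   = 0.2735


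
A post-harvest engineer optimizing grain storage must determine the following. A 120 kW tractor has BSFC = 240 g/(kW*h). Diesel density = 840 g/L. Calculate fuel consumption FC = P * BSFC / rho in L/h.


FC = P * BSFC / rho_fuel
   = 120 * 240 / 840
   = 28800 / 840
   = 34.29 L/h


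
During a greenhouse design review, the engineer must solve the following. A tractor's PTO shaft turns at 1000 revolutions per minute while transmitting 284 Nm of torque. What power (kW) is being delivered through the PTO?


P = 2*pi*n*T / 60000
  = 2*pi * 1000 * 284 / 60000
  = 1784424.63 / 60000
  = 29.74 kW


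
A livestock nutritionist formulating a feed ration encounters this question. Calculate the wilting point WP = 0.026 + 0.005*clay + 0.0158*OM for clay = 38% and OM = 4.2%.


WP = 0.026 + 0.005*38 + 0.0158*4.2
   = 0.026 + 0.1900 + 0.0664
   = 0.2824


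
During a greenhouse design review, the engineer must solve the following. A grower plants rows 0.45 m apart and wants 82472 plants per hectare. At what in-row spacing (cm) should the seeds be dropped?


spacing = 10000 / (row_sp * density)
        = 10000 / (0.45 * 82472)
        = 10000 / 37112.40
        = 0.26945 m = 26.95 cm


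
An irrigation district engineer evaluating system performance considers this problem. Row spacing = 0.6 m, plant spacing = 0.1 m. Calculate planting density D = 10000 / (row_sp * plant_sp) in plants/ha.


D = 10000 / (row_sp * plant_sp)
  = 10000 / (0.6 * 0.1)
  = 10000 / 0.0600
  = 166666.67 plants/ha


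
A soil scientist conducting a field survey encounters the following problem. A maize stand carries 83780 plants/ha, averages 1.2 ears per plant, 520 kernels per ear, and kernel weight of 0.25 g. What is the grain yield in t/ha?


Y = density * ears * kernels * kw
  = 83780 * 1.2 * 520 * 0.25 g/ha
  = 13069680 g/ha
  = 13069.68 kg/ha = 13.07 t/ha


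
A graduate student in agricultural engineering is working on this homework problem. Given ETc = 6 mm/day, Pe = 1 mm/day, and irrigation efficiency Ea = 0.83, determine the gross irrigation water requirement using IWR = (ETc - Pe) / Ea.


IWR = (ETc - Pe) / Ea
    = (6 - 1) / 0.83
    = 5 / 0.83
    = 6.02 mm/day


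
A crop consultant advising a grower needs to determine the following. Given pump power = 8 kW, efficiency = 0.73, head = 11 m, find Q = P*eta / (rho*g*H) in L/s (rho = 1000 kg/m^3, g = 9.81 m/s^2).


Q = (P * 1000 * eta) / (rho * g * H)
  = (8 * 1000 * 0.73) / (1000 * 9.81 * 11)
  = 5840 / 107910
  = 0.05412 m^3/s = 54.12 L/s


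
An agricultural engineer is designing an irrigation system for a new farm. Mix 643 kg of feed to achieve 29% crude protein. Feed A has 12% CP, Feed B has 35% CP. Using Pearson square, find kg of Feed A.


parts_A = CP_b - target = 35 - 29 = 6
parts_B = target - CP_a = 29 - 12 = 17
total_parts = 6 + 17 = 23
Feed A = 643 * 6 / 23 = 167.74 kg
Feed B = 643 * 17 / 23 = 475.26 kg

167.74 kg


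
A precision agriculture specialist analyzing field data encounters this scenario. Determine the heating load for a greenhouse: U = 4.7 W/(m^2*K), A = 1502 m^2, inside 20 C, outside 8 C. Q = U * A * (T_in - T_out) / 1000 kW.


dT = 20 - (8) = 12 K
Q = U * A * dT
  = 4.7 * 1502 * 12
  = 84712.80 W = 84.71 kW


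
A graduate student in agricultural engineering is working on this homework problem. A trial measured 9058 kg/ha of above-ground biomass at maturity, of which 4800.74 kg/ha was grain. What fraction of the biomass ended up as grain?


HI = grain_yield / biomass
   = 4800.74 / 9058
   = 0.53


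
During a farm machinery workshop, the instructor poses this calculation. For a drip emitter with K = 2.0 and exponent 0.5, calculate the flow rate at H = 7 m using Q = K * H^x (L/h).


Q = K * H^x
  = 2.0 * 7^0.5
  = 2.0 * 2.6458
  = 5.29 L/h


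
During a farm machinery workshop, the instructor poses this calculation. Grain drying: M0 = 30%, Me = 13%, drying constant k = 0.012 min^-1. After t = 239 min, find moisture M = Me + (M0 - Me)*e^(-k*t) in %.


M = Me + (M0 - Me) * e^(-k*t)
  = 13 + (30 - 13) * e^(-0.012*239)
  = 13 + 17 * e^(-2.868)
  = 13 + 17 * 0.05681
  = 13 + 0.9658
  = 13.97%


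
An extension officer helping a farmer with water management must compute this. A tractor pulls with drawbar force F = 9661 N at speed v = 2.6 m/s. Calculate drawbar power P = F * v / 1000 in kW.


P = F * v / 1000
  = 9661 * 2.6 / 1000
  = 25118.60 / 1000
  = 25.12 kW


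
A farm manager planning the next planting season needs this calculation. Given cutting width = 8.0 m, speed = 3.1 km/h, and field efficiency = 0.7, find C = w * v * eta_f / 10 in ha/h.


C = w * v * eta_f / 10
  = 8.0 * 3.1 * 0.7 / 10
  = 17.36 / 10
  = 1.74 ha/h


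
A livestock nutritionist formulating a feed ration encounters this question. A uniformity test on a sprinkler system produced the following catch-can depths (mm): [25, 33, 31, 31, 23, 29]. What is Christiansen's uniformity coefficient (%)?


xbar = 172 / 6 = 28.667
sum|xi - xbar| = 18.667
CU = 100 * (1 - 18.667 / (6 * 28.667))
   = 100 * (1 - 0.1085)
   = 89.15%


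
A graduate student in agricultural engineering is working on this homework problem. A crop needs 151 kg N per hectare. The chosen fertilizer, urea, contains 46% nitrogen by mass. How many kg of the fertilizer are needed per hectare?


Rate = N_required / (N_content / 100)
     = 151 / (46 / 100)
     = 151 / 0.46
     = 328.26 kg/ha


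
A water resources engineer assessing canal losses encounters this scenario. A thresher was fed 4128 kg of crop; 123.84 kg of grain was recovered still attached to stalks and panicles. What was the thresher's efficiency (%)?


eta = (total - unthreshed) / total * 100
    = (4128 - 123.84) / 4128 * 100
    = 4004.16 / 4128 * 100
    = 97%


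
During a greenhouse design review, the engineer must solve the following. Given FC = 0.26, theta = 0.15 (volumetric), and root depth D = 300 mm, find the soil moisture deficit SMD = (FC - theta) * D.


SMD = (FC - theta) * D
    = (0.26 - 0.15) * 300
    = 0.110 * 300
    = 33 mm


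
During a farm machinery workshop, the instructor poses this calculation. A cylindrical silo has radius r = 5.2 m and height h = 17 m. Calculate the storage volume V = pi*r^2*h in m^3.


V = pi * r^2 * h
  = pi * 5.2^2 * 17
  = pi * 27.04 * 17
  = 1444.13 m^3


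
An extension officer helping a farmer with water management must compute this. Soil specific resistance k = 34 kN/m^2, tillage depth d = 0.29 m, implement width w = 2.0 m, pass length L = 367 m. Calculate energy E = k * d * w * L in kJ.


E = k * d * w * L
  = 34 * 0.29 * 2.0 * 367
  = 7237.24 kJ


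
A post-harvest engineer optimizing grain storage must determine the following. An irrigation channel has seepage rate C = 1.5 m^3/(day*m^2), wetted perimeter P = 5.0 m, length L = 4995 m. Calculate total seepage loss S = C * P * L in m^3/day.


S = C * P * L
  = 1.5 * 5.0 * 4995
  = 37462.50 m^3/day


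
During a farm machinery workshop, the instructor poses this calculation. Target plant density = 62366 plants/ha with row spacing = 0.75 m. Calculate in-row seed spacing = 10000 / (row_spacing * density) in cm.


spacing = 10000 / (row_sp * density)
        = 10000 / (0.75 * 62366)
        = 10000 / 46774.50
        = 0.21379 m = 21.38 cm


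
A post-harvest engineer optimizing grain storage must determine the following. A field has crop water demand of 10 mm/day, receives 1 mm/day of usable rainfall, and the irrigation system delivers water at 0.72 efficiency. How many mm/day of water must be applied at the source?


IWR = (ETc - Pe) / Ea
    = (10 - 1) / 0.72
    = 9 / 0.72
    = 12.50 mm/day


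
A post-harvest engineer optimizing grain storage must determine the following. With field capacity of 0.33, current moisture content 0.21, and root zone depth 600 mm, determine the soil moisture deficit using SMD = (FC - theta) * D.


SMD = (FC - theta) * D
    = (0.33 - 0.21) * 600
    = 0.120 * 600
    = 72 mm


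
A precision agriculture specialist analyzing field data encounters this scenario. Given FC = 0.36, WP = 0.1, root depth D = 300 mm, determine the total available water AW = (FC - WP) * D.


AW = (FC - WP) * D
   = (0.36 - 0.1) * 300
   = 0.26 * 300
   = 78 mm


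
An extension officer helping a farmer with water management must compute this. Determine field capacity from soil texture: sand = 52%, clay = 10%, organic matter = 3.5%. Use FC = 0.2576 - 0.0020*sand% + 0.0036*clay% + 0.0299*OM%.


FC = 0.2576 - 0.0020*52 + 0.0036*10 + 0.0299*3.5
   = 0.2576 - 0.1040 + 0.0360 + 0.1047
   = 0.2943


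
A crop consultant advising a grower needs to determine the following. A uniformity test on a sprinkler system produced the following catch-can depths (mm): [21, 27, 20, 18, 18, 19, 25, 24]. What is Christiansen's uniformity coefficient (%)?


xbar = 172 / 8 = 21.500
sum|xi - xbar| = 23
CU = 100 * (1 - 23 / (8 * 21.500))
   = 100 * (1 - 0.1337)
   = 86.63%


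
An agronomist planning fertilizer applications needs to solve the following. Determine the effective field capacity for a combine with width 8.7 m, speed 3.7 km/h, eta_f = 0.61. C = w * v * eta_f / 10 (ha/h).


C = w * v * eta_f / 10
  = 8.7 * 3.7 * 0.61 / 10
  = 19.64 / 10
  = 1.96 ha/h


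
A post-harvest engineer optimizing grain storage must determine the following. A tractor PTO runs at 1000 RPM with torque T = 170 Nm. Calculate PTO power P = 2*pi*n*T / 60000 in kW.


P = 2*pi*n*T / 60000
  = 2*pi * 1000 * 170 / 60000
  = 1068141.50 / 60000
  = 17.80 kW


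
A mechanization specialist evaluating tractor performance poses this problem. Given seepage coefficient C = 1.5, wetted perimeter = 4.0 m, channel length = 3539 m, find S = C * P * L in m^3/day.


S = C * P * L
  = 1.5 * 4.0 * 3539
  = 21234 m^3/day


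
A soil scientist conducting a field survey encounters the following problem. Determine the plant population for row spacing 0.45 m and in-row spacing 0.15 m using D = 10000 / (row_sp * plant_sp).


D = 10000 / (row_sp * plant_sp)
  = 10000 / (0.45 * 0.15)
  = 10000 / 0.0675
  = 148148.15 plants/ha


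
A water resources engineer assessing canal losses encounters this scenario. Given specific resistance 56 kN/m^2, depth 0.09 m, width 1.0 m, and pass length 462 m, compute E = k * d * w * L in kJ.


E = k * d * w * L
  = 56 * 0.09 * 1.0 * 462
  = 2328.48 kJ


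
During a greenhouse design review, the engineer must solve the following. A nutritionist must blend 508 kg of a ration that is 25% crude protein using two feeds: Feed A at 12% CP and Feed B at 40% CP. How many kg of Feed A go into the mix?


parts_A = CP_b - target = 40 - 25 = 15
parts_B = target - CP_a = 25 - 12 = 13
total_parts = 15 + 13 = 28
Feed A = 508 * 15 / 28 = 272.14 kg
Feed B = 508 * 13 / 28 = 235.86 kg

272.14 kg


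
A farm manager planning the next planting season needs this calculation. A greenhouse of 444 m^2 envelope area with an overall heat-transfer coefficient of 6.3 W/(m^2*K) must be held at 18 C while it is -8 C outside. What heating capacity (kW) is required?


dT = 18 - (-8) = 26 K
Q = U * A * dT
  = 6.3 * 444 * 26
  = 72727.20 W = 72.73 kW


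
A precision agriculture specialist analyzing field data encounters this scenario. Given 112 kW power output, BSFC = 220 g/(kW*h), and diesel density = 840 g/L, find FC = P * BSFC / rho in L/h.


FC = P * BSFC / rho_fuel
   = 112 * 220 / 840
   = 24640 / 840
   = 29.33 L/h


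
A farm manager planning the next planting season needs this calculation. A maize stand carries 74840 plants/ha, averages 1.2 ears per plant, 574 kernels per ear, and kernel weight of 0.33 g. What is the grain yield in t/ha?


Y = density * ears * kernels * kw
  = 74840 * 1.2 * 574 * 0.33 g/ha
  = 17011431.36 g/ha
  = 17011.43 kg/ha = 17.01 t/ha


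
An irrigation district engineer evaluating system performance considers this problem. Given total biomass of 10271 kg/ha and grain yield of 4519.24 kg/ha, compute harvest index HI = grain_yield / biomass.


HI = grain_yield / biomass
   = 4519.24 / 10271
   = 0.44


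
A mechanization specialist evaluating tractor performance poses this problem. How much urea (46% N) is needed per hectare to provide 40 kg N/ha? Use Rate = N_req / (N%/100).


Rate = N_required / (N_content / 100)
     = 40 / (46 / 100)
     = 40 / 0.46
     = 86.96 kg/ha


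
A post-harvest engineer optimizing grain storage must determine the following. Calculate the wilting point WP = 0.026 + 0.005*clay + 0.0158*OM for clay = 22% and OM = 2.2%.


WP = 0.026 + 0.005*22 + 0.0158*2.2
   = 0.026 + 0.1100 + 0.0348
   = 0.1708


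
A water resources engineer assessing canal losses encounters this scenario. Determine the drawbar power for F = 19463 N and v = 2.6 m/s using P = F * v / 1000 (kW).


P = F * v / 1000
  = 19463 * 2.6 / 1000
  = 50603.80 / 1000
  = 50.60 kW


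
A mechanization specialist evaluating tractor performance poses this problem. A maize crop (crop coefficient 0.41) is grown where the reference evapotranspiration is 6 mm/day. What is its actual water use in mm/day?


ETc = Kc * ET0
    = 0.41 * 6
    = 2.46 mm/day


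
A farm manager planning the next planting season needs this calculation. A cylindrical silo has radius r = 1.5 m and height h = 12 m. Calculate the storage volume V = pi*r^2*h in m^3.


V = pi * r^2 * h
  = pi * 1.5^2 * 12
  = pi * 2.25 * 12
  = 84.82 m^3


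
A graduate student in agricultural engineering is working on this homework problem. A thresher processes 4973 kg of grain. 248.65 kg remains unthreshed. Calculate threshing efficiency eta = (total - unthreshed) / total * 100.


eta = (total - unthreshed) / total * 100
    = (4973 - 248.65) / 4973 * 100
    = 4724.35 / 4973 * 100
    = 95%


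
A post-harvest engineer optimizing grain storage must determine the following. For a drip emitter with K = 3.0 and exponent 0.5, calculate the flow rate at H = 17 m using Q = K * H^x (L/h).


Q = K * H^x
  = 3.0 * 17^0.5
  = 3.0 * 4.1231
  = 12.37 L/h


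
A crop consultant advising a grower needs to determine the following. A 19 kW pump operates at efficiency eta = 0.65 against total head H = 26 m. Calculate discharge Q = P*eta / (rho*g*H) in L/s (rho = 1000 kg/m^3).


Q = (P * 1000 * eta) / (rho * g * H)
  = (19 * 1000 * 0.65) / (1000 * 9.81 * 26)
  = 12350 / 255060
  = 0.04842 m^3/s = 48.42 L/s


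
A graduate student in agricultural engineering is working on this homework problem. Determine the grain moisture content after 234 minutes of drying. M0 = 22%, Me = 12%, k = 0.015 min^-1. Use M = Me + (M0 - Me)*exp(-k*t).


M = Me + (M0 - Me) * e^(-k*t)
  = 12 + (22 - 12) * e^(-0.015*234)
  = 12 + 10 * e^(-3.510)
  = 12 + 10 * 0.02990
  = 12 + 0.2990
  = 12.30%


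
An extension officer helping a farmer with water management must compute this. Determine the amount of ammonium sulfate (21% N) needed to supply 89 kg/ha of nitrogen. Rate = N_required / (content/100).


Rate = N_required / (N_content / 100)
     = 89 / (21 / 100)
     = 89 / 0.21
     = 423.81 kg/ha


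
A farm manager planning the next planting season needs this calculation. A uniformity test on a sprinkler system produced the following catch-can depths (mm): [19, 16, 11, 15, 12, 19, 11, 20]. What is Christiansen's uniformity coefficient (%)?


xbar = 123 / 8 = 15.375
sum|xi - xbar| = 25
CU = 100 * (1 - 25 / (8 * 15.375))
   = 100 * (1 - 0.2033)
   = 79.67%


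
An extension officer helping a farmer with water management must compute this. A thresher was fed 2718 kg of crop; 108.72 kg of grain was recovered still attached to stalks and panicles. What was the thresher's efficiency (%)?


eta = (total - unthreshed) / total * 100
    = (2718 - 108.72) / 2718 * 100
    = 2609.28 / 2718 * 100
    = 96%


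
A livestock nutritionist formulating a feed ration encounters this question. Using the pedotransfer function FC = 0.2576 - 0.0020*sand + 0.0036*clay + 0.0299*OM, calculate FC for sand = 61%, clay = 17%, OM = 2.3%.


FC = 0.2576 - 0.0020*61 + 0.0036*17 + 0.0299*2.3
   = 0.2576 - 0.1220 + 0.0612 + 0.0688
   = 0.2656


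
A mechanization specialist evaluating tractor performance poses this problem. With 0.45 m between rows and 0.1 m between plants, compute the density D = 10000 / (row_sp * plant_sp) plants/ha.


D = 10000 / (row_sp * plant_sp)
  = 10000 / (0.45 * 0.1)
  = 10000 / 0.0450
  = 222222.22 plants/ha


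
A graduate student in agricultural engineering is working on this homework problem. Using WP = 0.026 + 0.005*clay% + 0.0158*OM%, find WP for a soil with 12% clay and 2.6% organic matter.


WP = 0.026 + 0.005*12 + 0.0158*2.6
   = 0.026 + 0.0600 + 0.0411
   = 0.1271


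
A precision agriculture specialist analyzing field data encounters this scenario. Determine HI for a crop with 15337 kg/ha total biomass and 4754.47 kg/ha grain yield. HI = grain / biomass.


HI = grain_yield / biomass
   = 4754.47 / 15337
   = 0.31


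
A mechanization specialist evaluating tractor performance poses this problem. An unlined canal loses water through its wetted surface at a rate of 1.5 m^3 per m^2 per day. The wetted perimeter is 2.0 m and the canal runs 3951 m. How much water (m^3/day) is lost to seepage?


S = C * P * L
  = 1.5 * 2.0 * 3951
  = 11853 m^3/day


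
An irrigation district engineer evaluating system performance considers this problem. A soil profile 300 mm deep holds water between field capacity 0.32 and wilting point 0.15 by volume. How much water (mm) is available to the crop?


AW = (FC - WP) * D
   = (0.32 - 0.15) * 300
   = 0.17 * 300
   = 51 mm


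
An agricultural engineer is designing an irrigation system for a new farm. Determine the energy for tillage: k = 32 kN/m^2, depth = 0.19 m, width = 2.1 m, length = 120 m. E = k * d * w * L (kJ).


E = k * d * w * L
  = 32 * 0.19 * 2.1 * 120
  = 1532.16 kJ


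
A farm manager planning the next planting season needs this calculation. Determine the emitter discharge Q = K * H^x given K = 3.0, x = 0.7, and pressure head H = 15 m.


Q = K * H^x
  = 3.0 * 15^0.7
  = 3.0 * 6.6568
  = 19.97 L/h


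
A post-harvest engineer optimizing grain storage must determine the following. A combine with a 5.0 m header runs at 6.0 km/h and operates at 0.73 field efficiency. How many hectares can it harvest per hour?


C = w * v * eta_f / 10
  = 5.0 * 6.0 * 0.73 / 10
  = 21.90 / 10
  = 2.19 ha/h


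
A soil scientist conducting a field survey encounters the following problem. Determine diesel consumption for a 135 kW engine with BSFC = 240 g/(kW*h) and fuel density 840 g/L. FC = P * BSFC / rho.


FC = P * BSFC / rho_fuel
   = 135 * 240 / 840
   = 32400 / 840
   = 38.57 L/h


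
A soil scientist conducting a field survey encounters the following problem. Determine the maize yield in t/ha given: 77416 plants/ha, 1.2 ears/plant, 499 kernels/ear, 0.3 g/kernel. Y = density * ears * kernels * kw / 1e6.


Y = density * ears * kernels * kw
  = 77416 * 1.2 * 499 * 0.3 g/ha
  = 13907010.24 g/ha
  = 13907.01 kg/ha = 13.91 t/ha


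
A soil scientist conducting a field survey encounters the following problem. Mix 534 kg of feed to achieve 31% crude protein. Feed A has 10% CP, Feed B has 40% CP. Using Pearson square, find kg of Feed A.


parts_A = CP_b - target = 40 - 31 = 9
parts_B = target - CP_a = 31 - 10 = 21
total_parts = 9 + 21 = 30
Feed A = 534 * 9 / 30 = 160.20 kg
Feed B = 534 * 21 / 30 = 373.80 kg

160.20 kg


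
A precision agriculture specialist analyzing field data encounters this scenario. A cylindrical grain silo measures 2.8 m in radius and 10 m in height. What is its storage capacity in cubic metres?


V = pi * r^2 * h
  = pi * 2.8^2 * 10
  = pi * 7.84 * 10
  = 246.30 m^3


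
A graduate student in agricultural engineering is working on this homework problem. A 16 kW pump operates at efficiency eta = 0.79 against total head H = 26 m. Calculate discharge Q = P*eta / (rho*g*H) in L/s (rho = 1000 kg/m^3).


Q = (P * 1000 * eta) / (rho * g * H)
  = (16 * 1000 * 0.79) / (1000 * 9.81 * 26)
  = 12640 / 255060
  = 0.04956 m^3/s = 49.56 L/s


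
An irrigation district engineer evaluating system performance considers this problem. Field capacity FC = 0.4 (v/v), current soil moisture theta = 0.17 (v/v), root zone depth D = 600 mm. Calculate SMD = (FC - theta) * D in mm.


SMD = (FC - theta) * D
    = (0.4 - 0.17) * 600
    = 0.230 * 600
    = 138 mm


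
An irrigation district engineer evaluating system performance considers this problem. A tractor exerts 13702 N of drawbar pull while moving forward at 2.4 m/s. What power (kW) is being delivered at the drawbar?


P = F * v / 1000
  = 13702 * 2.4 / 1000
  = 32884.80 / 1000
  = 32.88 kW


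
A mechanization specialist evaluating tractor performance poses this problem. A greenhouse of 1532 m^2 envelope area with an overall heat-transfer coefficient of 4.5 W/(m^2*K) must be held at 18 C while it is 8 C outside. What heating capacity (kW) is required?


dT = 18 - (8) = 10 K
Q = U * A * dT
  = 4.5 * 1532 * 10
  = 68940 W = 68.94 kW


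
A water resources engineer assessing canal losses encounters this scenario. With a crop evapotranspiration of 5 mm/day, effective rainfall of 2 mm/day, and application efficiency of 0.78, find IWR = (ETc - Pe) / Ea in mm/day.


IWR = (ETc - Pe) / Ea
    = (5 - 2) / 0.78
    = 3 / 0.78
    = 3.85 mm/day


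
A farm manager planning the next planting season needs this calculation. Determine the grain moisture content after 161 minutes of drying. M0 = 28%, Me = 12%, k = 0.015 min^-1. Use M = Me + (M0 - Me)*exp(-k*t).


M = Me + (M0 - Me) * e^(-k*t)
  = 12 + (28 - 12) * e^(-0.015*161)
  = 12 + 16 * e^(-2.415)
  = 12 + 16 * 0.08937
  = 12 + 1.4299
  = 13.43%


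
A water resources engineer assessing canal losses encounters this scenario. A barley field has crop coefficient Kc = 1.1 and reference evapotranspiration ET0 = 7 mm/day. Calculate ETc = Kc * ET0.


ETc = Kc * ET0
    = 1.1 * 7
    = 7.70 mm/day


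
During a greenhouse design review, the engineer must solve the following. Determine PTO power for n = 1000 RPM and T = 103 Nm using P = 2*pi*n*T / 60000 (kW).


P = 2*pi*n*T / 60000
  = 2*pi * 1000 * 103 / 60000
  = 647168.09 / 60000
  = 10.79 kW


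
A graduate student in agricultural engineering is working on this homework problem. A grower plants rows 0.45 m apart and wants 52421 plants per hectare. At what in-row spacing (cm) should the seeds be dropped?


spacing = 10000 / (row_sp * density)
        = 10000 / (0.45 * 52421)
        = 10000 / 23589.45
        = 0.42392 m = 42.39 cm


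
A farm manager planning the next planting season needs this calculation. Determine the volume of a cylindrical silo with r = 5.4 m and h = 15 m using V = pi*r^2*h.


V = pi * r^2 * h
  = pi * 5.4^2 * 15
  = pi * 29.16 * 15
  = 1374.13 m^3


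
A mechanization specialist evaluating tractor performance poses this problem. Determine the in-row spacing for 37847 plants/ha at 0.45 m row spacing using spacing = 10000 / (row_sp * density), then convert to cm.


spacing = 10000 / (row_sp * density)
        = 10000 / (0.45 * 37847)
        = 10000 / 17031.15
        = 0.58716 m = 58.72 cm


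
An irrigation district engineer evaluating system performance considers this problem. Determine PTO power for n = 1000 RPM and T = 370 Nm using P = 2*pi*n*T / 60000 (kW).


P = 2*pi*n*T / 60000
  = 2*pi * 1000 * 370 / 60000
  = 2324778.56 / 60000
  = 38.75 kW


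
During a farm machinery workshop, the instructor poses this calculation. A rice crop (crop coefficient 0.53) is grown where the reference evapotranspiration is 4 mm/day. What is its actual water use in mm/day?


ETc = Kc * ET0
    = 0.53 * 4
    = 2.12 mm/day


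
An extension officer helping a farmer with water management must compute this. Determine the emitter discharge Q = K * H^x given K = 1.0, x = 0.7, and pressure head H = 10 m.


Q = K * H^x
  = 1.0 * 10^0.7
  = 1.0 * 5.0119
  = 5.01 L/h


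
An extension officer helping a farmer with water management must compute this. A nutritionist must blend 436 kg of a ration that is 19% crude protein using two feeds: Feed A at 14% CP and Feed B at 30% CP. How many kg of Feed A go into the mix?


parts_A = CP_b - target = 30 - 19 = 11
parts_B = target - CP_a = 19 - 14 = 5
total_parts = 11 + 5 = 16
Feed A = 436 * 11 / 16 = 299.75 kg
Feed B = 436 * 5 / 16 = 136.25 kg

299.75 kg


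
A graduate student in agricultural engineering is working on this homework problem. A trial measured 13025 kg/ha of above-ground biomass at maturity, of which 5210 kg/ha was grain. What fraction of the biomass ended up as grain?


HI = grain_yield / biomass
   = 5210 / 13025
   = 0.40


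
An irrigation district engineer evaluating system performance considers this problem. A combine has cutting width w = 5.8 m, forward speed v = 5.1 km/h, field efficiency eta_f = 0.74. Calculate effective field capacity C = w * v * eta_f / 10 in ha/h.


C = w * v * eta_f / 10
  = 5.8 * 5.1 * 0.74 / 10
  = 21.89 / 10
  = 2.19 ha/h


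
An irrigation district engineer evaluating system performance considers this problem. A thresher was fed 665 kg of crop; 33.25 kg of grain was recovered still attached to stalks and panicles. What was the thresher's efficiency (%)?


eta = (total - unthreshed) / total * 100
    = (665 - 33.25) / 665 * 100
    = 631.75 / 665 * 100
    = 95%


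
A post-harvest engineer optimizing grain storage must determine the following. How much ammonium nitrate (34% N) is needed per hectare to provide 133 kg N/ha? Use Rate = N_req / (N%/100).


Rate = N_required / (N_content / 100)
     = 133 / (34 / 100)
     = 133 / 0.34
     = 391.18 kg/ha


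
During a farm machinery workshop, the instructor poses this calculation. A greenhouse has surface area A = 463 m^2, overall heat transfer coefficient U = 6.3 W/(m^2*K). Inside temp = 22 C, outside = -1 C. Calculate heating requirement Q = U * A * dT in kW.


dT = 22 - (-1) = 23 K
Q = U * A * dT
  = 6.3 * 463 * 23
  = 67088.70 W = 67.09 kW


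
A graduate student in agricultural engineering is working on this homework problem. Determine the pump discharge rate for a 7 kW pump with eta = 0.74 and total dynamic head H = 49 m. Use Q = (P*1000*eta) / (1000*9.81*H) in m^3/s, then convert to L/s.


Q = (P * 1000 * eta) / (rho * g * H)
  = (7 * 1000 * 0.74) / (1000 * 9.81 * 49)
  = 5180 / 480690
  = 0.01078 m^3/s = 10.78 L/s


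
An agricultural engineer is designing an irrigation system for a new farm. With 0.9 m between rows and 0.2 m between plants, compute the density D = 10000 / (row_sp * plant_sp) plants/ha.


D = 10000 / (row_sp * plant_sp)
  = 10000 / (0.9 * 0.2)
  = 10000 / 0.1800
  = 55555.56 plants/ha


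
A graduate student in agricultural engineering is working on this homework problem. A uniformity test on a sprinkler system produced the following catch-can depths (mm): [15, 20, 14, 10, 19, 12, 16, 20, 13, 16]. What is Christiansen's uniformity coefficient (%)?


xbar = 155 / 10 = 15.500
sum|xi - xbar| = 27
CU = 100 * (1 - 27 / (10 * 15.500))
   = 100 * (1 - 0.1742)
   = 82.58%


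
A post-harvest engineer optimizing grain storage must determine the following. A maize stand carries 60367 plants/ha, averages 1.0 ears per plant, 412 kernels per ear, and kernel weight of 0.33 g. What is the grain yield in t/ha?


Y = density * ears * kernels * kw
  = 60367 * 1.0 * 412 * 0.33 g/ha
  = 8207497.32 g/ha
  = 8207.50 kg/ha = 8.21 t/ha


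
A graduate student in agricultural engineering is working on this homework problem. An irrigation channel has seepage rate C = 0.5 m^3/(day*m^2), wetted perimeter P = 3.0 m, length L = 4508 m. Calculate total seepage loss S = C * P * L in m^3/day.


S = C * P * L
  = 0.5 * 3.0 * 4508
  = 6762 m^3/day


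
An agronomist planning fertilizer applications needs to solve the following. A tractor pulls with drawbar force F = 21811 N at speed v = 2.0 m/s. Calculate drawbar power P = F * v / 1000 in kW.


P = F * v / 1000
  = 21811 * 2.0 / 1000
  = 43622 / 1000
  = 43.62 kW


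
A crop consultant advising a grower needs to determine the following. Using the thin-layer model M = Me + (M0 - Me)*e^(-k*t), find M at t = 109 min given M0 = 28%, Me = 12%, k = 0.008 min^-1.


M = Me + (M0 - Me) * e^(-k*t)
  = 12 + (28 - 12) * e^(-0.008*109)
  = 12 + 16 * e^(-0.872)
  = 12 + 16 * 0.41811
  = 12 + 6.6898
  = 18.69%


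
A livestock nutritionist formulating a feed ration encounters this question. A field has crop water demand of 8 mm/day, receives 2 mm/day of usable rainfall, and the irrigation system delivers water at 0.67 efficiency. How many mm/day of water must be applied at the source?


IWR = (ETc - Pe) / Ea
    = (8 - 2) / 0.67
    = 6 / 0.67
    = 8.96 mm/day


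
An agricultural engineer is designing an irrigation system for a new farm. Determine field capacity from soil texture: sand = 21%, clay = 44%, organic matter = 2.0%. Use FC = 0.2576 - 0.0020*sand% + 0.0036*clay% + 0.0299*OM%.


FC = 0.2576 - 0.0020*21 + 0.0036*44 + 0.0299*2.0
   = 0.2576 - 0.0420 + 0.1584 + 0.0598
   = 0.4338


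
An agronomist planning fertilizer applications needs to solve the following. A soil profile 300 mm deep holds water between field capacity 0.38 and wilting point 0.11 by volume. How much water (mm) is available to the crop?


AW = (FC - WP) * D
   = (0.38 - 0.11) * 300
   = 0.27 * 300
   = 81 mm


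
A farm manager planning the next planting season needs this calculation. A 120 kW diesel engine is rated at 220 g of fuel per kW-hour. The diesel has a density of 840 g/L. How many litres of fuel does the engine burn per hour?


FC = P * BSFC / rho_fuel
   = 120 * 220 / 840
   = 26400 / 840
   = 31.43 L/h


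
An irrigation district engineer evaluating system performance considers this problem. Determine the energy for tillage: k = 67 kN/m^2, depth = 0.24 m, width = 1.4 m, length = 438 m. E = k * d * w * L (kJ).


E = k * d * w * L
  = 67 * 0.24 * 1.4 * 438
  = 9860.26 kJ


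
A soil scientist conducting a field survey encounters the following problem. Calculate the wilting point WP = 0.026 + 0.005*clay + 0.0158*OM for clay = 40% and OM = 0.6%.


WP = 0.026 + 0.005*40 + 0.0158*0.6
   = 0.026 + 0.2000 + 0.0095
   = 0.2355


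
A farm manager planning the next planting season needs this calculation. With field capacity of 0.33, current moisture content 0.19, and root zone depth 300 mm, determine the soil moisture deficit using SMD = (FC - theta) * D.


SMD = (FC - theta) * D
    = (0.33 - 0.19) * 300
    = 0.140 * 300
    = 42 mm


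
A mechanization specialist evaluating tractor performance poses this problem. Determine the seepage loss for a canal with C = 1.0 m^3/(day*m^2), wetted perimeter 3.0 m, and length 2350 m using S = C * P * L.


S = C * P * L
  = 1.0 * 3.0 * 2350
  = 7050 m^3/day


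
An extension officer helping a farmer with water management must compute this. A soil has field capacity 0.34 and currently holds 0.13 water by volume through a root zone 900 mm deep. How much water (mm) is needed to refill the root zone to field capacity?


SMD = (FC - theta) * D
    = (0.34 - 0.13) * 900
    = 0.210 * 900
    = 189 mm


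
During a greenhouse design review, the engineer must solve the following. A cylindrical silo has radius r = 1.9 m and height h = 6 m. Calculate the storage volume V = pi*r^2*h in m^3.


V = pi * r^2 * h
  = pi * 1.9^2 * 6
  = pi * 3.61 * 6
  = 68.05 m^3


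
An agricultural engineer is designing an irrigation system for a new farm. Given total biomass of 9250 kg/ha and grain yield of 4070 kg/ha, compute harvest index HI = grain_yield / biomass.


HI = grain_yield / biomass
   = 4070 / 9250
   = 0.44


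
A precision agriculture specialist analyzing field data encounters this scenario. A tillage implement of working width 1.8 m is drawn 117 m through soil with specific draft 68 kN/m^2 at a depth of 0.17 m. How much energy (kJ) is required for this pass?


E = k * d * w * L
  = 68 * 0.17 * 1.8 * 117
  = 2434.54 kJ


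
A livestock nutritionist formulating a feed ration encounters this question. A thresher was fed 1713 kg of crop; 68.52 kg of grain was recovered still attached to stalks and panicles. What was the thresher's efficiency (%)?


eta = (total - unthreshed) / total * 100
    = (1713 - 68.52) / 1713 * 100
    = 1644.48 / 1713 * 100
    = 96%


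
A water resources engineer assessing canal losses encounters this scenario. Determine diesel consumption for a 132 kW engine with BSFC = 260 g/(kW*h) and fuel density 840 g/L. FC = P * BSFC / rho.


FC = P * BSFC / rho_fuel
   = 132 * 260 / 840
   = 34320 / 840
   = 40.86 L/h


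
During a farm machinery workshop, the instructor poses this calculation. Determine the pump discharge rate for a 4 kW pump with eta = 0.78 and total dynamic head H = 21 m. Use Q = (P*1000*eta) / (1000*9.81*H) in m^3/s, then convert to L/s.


Q = (P * 1000 * eta) / (rho * g * H)
  = (4 * 1000 * 0.78) / (1000 * 9.81 * 21)
  = 3120 / 206010
  = 0.01514 m^3/s = 15.14 L/s


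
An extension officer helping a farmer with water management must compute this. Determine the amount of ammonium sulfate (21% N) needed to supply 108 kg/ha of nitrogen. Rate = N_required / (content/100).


Rate = N_required / (N_content / 100)
     = 108 / (21 / 100)
     = 108 / 0.21
     = 514.29 kg/ha


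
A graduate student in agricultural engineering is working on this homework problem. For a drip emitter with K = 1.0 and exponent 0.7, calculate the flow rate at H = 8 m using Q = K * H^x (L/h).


Q = K * H^x
  = 1.0 * 8^0.7
  = 1.0 * 4.2871
  = 4.29 L/h


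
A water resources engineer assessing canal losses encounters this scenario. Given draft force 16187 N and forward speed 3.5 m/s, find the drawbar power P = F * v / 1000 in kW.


P = F * v / 1000
  = 16187 * 3.5 / 1000
  = 56654.50 / 1000
  = 56.65 kW


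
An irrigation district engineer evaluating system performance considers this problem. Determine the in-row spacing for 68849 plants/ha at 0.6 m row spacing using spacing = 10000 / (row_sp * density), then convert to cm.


spacing = 10000 / (row_sp * density)
        = 10000 / (0.6 * 68849)
        = 10000 / 41309.40
        = 0.24208 m = 24.21 cm


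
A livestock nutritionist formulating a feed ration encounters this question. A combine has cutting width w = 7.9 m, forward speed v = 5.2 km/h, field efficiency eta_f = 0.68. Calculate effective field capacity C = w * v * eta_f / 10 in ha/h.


C = w * v * eta_f / 10
  = 7.9 * 5.2 * 0.68 / 10
  = 27.93 / 10
  = 2.79 ha/h


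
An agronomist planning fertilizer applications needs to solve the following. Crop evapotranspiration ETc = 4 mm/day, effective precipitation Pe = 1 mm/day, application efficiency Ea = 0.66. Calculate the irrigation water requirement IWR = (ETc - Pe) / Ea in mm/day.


IWR = (ETc - Pe) / Ea
    = (4 - 1) / 0.66
    = 3 / 0.66
    = 4.55 mm/day


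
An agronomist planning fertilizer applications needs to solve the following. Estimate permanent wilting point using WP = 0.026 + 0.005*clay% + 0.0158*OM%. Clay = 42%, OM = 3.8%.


WP = 0.026 + 0.005*42 + 0.0158*3.8
   = 0.026 + 0.2100 + 0.0600
   = 0.2960


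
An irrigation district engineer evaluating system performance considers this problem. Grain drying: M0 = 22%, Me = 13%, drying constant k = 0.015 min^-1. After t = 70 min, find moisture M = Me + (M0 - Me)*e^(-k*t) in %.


M = Me + (M0 - Me) * e^(-k*t)
  = 13 + (22 - 13) * e^(-0.015*70)
  = 13 + 9 * e^(-1.050)
  = 13 + 9 * 0.34994
  = 13 + 3.1494
  = 16.15%


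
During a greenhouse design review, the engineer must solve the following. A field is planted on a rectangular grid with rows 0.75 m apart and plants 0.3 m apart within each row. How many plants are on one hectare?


D = 10000 / (row_sp * plant_sp)
  = 10000 / (0.75 * 0.3)
  = 10000 / 0.2250
  = 44444.44 plants/ha


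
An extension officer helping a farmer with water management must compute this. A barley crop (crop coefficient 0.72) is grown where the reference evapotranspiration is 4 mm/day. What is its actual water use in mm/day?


ETc = Kc * ET0
    = 0.72 * 4
    = 2.88 mm/day


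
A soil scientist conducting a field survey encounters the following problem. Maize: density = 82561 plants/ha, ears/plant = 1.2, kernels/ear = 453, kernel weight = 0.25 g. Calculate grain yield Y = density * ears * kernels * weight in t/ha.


Y = density * ears * kernels * kw
  = 82561 * 1.2 * 453 * 0.25 g/ha
  = 11220039.90 g/ha
  = 11220.04 kg/ha = 11.22 t/ha


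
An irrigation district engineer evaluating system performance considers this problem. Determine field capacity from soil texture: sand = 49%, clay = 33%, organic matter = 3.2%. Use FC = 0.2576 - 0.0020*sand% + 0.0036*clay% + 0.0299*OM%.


FC = 0.2576 - 0.0020*49 + 0.0036*33 + 0.0299*3.2
   = 0.2576 - 0.0980 + 0.1188 + 0.0957
   = 0.3741


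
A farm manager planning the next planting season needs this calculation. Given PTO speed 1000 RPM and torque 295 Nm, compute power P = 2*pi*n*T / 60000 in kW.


P = 2*pi*n*T / 60000
  = 2*pi * 1000 * 295 / 60000
  = 1853539.67 / 60000
  = 30.89 kW


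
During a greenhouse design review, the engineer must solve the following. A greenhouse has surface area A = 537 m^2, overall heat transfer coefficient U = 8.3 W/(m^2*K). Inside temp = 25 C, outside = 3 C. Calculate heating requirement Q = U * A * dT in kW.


dT = 25 - (3) = 22 K
Q = U * A * dT
  = 8.3 * 537 * 22
  = 98056.20 W = 98.06 kW


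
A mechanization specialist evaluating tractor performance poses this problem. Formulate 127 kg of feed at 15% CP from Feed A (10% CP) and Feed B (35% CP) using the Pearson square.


parts_A = CP_b - target = 35 - 15 = 20
parts_B = target - CP_a = 15 - 10 = 5
total_parts = 20 + 5 = 25
Feed A = 127 * 20 / 25 = 101.60 kg
Feed B = 127 * 5 / 25 = 25.40 kg

101.60 kg


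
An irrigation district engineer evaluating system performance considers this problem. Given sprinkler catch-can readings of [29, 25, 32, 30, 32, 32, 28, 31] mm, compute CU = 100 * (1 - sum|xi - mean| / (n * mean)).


xbar = 239 / 8 = 29.875
sum|xi - xbar| = 15.250
CU = 100 * (1 - 15.250 / (8 * 29.875))
   = 100 * (1 - 0.0638)
   = 93.62%


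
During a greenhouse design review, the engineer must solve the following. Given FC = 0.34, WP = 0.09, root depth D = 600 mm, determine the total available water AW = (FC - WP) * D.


AW = (FC - WP) * D
   = (0.34 - 0.09) * 600
   = 0.25 * 600
   = 150 mm


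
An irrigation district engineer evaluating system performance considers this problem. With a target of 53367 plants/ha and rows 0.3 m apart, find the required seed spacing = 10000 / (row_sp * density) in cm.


spacing = 10000 / (row_sp * density)
        = 10000 / (0.3 * 53367)
        = 10000 / 16010.10
        = 0.62461 m = 62.46 cm


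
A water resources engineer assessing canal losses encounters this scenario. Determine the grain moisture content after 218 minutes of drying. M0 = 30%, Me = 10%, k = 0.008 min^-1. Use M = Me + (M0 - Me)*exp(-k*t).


M = Me + (M0 - Me) * e^(-k*t)
  = 10 + (30 - 10) * e^(-0.008*218)
  = 10 + 20 * e^(-1.744)
  = 10 + 20 * 0.17482
  = 10 + 3.4964
  = 13.50%
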